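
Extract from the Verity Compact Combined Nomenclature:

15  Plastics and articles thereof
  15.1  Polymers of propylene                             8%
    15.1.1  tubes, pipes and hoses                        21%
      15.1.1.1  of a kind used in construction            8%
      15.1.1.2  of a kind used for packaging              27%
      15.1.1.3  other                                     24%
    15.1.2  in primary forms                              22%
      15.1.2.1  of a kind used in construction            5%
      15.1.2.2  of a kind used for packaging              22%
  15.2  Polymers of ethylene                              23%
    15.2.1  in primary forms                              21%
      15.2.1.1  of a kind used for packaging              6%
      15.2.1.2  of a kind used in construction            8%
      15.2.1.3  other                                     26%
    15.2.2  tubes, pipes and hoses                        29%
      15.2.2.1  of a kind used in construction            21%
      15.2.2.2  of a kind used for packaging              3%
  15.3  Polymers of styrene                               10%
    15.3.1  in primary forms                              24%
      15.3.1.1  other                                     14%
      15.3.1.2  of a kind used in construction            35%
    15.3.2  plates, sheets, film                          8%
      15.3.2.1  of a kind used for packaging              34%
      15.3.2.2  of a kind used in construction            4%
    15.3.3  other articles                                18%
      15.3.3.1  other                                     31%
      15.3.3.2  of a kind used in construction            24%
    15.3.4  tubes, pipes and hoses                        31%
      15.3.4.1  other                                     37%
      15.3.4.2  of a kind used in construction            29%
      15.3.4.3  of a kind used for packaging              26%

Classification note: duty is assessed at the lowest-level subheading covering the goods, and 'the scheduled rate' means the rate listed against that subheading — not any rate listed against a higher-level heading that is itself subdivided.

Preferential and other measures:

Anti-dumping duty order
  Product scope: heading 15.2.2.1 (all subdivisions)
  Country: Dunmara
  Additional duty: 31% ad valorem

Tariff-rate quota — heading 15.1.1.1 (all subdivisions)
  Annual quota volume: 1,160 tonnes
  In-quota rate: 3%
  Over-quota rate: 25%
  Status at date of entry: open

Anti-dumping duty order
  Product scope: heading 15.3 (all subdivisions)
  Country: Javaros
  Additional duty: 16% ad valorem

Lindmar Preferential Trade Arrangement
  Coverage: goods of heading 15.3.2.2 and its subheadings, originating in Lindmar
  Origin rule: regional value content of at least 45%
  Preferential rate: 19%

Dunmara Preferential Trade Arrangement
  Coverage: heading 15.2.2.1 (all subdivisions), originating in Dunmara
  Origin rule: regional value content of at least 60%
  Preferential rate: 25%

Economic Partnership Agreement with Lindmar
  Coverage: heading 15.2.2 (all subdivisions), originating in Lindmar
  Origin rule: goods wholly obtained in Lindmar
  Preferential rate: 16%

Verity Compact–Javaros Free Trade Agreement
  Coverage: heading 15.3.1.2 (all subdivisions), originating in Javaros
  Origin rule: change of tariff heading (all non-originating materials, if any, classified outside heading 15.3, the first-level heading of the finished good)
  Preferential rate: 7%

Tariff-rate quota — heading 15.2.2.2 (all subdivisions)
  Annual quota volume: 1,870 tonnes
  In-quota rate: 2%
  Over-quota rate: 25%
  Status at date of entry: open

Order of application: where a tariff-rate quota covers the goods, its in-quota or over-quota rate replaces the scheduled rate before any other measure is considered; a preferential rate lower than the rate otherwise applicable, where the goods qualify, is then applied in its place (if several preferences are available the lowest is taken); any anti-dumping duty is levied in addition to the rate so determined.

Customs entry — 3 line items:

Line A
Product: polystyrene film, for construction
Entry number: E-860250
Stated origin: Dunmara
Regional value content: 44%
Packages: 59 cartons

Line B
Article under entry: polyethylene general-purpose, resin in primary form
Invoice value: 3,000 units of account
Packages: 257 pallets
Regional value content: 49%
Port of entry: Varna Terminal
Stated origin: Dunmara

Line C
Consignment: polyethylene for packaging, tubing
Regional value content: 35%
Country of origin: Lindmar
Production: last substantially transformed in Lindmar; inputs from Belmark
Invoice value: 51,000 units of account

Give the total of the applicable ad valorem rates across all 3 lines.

32%

Line A: polystyrene → 15.3; film → 15.3.2; for construction → 15.3.2.2. Scheduled 4%. Dunmara agreement on 15.2.2.1: 15.3.2.2 not covered. → 4%.
Line B: polyethylene → 15.2; resin in primary form → 15.2.1; general-purpose → 15.2.1.3. Scheduled 26%. Dunmara agreement on 15.2.2.1: 15.2.1.3 not covered. → 26%.
Line C: polyethylene → 15.2; tubing → 15.2.2; for packaging → 15.2.2.2. Scheduled 3%. quota on 15.2.2.2 open → in-quota 2%; Lindmar agreement on 15.3.2.2: 15.2.2.2 not covered; Lindmar agreement on 15.2.2: not wholly obtained. → 2%.
Sum: 4% + 26% + 2% = 32%.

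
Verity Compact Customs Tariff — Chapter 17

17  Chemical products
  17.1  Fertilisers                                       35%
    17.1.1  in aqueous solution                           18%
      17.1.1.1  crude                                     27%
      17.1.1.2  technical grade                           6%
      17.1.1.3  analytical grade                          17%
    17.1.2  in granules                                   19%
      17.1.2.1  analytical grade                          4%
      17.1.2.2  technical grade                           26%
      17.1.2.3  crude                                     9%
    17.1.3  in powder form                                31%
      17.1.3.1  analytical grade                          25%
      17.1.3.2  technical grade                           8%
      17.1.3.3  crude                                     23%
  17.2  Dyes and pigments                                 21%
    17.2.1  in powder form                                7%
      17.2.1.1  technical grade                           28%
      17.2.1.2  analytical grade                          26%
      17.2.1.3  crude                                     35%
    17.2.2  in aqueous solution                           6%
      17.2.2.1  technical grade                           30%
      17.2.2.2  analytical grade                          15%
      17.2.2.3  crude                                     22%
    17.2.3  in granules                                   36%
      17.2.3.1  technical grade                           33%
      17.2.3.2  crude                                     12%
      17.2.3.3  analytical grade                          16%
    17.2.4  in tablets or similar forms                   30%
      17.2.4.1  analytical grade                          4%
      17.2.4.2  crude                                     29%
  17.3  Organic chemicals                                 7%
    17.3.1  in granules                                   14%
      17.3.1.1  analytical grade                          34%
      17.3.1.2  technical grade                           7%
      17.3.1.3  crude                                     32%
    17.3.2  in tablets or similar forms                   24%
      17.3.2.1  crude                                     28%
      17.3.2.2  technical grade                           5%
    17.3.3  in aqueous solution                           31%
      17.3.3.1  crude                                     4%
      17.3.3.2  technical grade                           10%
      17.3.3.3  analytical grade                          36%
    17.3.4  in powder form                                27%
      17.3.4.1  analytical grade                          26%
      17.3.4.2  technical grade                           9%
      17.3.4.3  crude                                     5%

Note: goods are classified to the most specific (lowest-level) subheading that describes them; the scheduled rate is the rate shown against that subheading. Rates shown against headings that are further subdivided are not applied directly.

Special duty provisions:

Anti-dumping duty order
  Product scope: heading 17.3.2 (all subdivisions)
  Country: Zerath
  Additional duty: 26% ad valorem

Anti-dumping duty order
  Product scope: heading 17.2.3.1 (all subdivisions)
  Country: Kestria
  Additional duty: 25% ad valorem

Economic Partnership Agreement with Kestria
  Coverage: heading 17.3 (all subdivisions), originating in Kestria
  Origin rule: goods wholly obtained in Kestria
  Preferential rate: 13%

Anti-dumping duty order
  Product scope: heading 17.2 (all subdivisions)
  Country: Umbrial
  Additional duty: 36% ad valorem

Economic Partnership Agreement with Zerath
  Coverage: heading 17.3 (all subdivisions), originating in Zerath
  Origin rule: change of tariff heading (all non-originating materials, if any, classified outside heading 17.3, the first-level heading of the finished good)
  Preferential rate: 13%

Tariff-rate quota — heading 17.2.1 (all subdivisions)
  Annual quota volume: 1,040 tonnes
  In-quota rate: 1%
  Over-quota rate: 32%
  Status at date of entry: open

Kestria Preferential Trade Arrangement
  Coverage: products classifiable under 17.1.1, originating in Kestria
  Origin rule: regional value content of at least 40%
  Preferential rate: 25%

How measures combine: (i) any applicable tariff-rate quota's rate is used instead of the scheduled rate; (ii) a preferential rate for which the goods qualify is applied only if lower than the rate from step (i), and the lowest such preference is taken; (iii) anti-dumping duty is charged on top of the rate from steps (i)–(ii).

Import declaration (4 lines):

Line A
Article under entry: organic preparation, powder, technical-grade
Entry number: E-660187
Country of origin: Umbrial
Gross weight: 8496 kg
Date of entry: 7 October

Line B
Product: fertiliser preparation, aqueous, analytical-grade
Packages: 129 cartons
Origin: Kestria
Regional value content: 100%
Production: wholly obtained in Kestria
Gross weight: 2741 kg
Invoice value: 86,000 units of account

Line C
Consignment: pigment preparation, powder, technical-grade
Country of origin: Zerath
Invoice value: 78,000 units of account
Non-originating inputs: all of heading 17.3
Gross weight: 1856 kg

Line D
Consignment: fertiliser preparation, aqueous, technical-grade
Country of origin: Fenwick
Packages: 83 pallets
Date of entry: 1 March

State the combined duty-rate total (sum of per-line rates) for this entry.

Line A: organic → 17.3; powder → 17.3.4; technical-grade → 17.3.4.2. Scheduled 9%. No special measure applies. → 9%.
Line B: fertiliser → 17.1; aqueous → 17.1.1; analytical-grade → 17.1.1.3. Scheduled 17%. Kestria agreement on 17.3: 17.1.1.3 not covered; Kestria agreement on 17.1.1: RVC ≥ 40% → 25% available; preference 25% not lower than 17% → no reduction. → 17%.
Line C: pigment → 17.2; powder → 17.2.1; technical-grade → 17.2.1.1. Scheduled 28%. quota on 17.2.1 open → in-quota 1%; Zerath agreement on 17.3: 17.2.1.1 not covered. → 1%.
Line D: fertiliser → 17.1; aqueous → 17.1.1; technical-grade → 17.1.1.2. Scheduled 6%. No special measure applies. → 6%.
Sum: 9% + 17% + 1% + 6% = 33%.

33%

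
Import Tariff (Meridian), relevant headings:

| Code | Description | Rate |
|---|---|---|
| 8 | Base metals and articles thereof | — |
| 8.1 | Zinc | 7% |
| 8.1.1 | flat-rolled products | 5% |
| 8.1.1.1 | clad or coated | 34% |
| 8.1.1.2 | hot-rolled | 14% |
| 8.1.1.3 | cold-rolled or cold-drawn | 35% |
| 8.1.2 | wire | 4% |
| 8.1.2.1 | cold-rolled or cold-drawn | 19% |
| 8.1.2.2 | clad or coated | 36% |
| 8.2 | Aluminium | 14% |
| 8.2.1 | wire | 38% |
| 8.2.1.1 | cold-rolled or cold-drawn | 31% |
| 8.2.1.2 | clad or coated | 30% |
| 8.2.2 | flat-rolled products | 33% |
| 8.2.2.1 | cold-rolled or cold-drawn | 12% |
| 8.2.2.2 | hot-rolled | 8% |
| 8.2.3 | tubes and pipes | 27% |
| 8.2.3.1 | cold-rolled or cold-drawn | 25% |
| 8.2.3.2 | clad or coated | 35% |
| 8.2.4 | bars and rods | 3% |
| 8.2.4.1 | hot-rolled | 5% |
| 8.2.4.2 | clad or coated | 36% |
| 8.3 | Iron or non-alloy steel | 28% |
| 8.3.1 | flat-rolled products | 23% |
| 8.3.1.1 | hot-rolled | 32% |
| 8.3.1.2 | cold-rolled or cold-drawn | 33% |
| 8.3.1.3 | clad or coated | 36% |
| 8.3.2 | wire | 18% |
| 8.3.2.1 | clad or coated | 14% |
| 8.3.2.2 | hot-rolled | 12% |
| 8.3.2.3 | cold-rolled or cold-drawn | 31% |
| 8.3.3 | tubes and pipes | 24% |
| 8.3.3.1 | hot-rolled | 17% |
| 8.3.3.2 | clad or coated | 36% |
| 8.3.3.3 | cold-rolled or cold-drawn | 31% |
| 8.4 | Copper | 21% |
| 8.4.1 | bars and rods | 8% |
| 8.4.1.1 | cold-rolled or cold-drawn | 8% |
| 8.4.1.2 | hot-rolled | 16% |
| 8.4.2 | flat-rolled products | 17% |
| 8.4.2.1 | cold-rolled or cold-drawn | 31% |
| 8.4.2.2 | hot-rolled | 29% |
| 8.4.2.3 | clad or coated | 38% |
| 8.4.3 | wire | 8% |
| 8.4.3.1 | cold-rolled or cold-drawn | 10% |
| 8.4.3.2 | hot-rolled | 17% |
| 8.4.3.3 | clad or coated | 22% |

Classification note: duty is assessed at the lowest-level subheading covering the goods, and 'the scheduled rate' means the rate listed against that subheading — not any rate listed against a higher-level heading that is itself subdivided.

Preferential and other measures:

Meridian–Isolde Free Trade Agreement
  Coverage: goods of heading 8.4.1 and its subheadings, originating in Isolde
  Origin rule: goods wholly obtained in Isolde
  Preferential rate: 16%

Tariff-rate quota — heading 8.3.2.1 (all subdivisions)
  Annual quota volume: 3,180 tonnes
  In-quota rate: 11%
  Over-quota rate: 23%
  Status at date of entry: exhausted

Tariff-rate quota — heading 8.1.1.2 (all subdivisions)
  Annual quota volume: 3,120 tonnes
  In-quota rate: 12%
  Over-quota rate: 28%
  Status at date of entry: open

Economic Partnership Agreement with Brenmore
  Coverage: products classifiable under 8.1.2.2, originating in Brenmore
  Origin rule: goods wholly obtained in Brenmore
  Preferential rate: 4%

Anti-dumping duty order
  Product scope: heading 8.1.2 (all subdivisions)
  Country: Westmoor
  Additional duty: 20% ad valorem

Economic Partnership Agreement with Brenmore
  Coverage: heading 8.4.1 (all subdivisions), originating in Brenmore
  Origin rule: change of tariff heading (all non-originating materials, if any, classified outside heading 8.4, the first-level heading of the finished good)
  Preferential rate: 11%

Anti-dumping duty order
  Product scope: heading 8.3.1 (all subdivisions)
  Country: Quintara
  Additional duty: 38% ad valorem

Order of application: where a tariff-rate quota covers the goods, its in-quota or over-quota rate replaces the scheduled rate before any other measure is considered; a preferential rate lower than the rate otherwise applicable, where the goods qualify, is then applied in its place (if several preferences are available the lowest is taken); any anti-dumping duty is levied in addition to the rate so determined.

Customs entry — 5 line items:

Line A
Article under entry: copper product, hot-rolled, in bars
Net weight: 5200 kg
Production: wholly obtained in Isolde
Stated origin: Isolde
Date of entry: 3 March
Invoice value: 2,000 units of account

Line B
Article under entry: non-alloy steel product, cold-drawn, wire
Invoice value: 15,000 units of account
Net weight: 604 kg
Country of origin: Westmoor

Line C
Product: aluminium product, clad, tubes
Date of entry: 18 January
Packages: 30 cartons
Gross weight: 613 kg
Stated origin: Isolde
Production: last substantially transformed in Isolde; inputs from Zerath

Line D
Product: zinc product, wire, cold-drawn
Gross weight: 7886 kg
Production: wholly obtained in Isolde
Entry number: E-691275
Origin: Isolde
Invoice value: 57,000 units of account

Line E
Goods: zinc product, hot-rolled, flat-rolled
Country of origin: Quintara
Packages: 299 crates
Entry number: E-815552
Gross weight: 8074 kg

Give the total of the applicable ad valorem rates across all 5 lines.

Line A: copper → 8.4; in bars → 8.4.1; hot-rolled → 8.4.1.2. Scheduled 16%. Isolde agreement on 8.4.1: wholly obtained → 16% available; preference 16% not lower than 16% → no reduction. → 16%.
Line B: non-alloy steel → 8.3; wire → 8.3.2; cold-drawn → 8.3.2.3. Scheduled 31%. No special measure applies. → 31%.
Line C: aluminium → 8.2; tubes → 8.2.3; clad → 8.2.3.2. Scheduled 35%. Isolde agreement on 8.4.1: 8.2.3.2 not covered. → 35%.
Line D: zinc → 8.1; wire → 8.1.2; cold-drawn → 8.1.2.1. Scheduled 19%. Isolde agreement on 8.4.1: 8.1.2.1 not covered. → 19%.
Line E: zinc → 8.1; flat-rolled → 8.1.1; hot-rolled → 8.1.1.2. Scheduled 14%. quota on 8.1.1.2 open → in-quota 12%. → 12%.
Sum: 16% + 31% + 35% + 19% + 12% = 113%.

113%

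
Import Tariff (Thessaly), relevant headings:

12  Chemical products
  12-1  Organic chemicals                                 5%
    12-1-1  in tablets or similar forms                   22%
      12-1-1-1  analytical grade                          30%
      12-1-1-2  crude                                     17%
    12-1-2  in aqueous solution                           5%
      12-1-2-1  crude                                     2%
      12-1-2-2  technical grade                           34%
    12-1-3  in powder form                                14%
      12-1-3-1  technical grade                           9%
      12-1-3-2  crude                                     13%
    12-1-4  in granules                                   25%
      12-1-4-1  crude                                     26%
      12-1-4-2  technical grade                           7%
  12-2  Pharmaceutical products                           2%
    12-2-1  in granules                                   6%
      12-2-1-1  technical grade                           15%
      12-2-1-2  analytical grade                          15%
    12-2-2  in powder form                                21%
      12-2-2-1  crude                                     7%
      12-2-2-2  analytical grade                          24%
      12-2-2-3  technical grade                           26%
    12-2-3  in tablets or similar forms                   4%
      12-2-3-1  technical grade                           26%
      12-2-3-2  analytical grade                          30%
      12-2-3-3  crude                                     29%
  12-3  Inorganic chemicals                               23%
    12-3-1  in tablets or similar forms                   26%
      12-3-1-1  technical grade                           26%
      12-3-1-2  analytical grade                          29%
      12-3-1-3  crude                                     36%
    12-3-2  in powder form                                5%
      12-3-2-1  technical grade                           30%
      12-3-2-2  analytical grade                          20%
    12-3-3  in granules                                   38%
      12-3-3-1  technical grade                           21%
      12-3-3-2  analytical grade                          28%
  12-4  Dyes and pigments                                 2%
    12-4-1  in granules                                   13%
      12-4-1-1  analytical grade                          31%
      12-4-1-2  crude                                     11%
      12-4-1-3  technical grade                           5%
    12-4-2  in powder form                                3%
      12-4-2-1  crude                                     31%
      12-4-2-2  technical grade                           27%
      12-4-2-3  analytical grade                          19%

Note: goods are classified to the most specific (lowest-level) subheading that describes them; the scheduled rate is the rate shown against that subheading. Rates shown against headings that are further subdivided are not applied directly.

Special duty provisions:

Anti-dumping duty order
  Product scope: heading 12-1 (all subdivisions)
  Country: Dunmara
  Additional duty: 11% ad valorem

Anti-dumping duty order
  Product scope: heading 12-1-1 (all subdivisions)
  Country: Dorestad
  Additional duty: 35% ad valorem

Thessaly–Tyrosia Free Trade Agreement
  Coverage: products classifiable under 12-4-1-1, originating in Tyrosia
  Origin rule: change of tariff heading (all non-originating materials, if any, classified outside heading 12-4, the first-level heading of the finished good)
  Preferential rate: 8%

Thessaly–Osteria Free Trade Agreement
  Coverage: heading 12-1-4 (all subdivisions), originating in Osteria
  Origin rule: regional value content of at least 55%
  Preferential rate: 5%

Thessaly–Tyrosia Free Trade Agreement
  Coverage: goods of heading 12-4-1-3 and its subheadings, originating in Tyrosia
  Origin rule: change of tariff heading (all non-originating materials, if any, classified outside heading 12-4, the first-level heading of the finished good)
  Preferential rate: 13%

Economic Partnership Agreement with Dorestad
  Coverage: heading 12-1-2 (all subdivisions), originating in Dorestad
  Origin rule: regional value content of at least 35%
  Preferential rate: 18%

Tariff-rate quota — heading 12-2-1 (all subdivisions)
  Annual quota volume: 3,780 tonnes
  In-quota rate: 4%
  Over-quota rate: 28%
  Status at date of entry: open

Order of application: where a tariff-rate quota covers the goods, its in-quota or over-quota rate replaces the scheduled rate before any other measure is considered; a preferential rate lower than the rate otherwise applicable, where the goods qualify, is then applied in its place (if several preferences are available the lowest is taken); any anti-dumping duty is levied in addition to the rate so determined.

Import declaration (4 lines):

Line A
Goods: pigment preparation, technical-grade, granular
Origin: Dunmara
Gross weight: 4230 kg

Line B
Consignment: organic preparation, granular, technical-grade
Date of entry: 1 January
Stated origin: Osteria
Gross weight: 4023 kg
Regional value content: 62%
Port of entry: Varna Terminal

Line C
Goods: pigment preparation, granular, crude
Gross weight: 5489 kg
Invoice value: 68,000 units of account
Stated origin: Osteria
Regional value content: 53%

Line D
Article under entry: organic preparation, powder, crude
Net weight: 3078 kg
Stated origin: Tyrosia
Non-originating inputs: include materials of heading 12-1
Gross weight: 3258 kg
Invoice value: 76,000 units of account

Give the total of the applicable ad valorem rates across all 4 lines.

Line A: pigment → 12-4; granular → 12-4-1; technical-grade → 12-4-1-3. Scheduled 5%. No special measure applies. → 5%.
Line B: organic → 12-1; granular → 12-1-4; technical-grade → 12-1-4-2. Scheduled 7%. Osteria agreement on 12-1-4: RVC ≥ 55% → 5% available; preferential 5%. → 5%.
Line C: pigment → 12-4; granular → 12-4-1; crude → 12-4-1-2. Scheduled 11%. Osteria agreement on 12-1-4: 12-4-1-2 not covered. → 11%.
Line D: organic → 12-1; powder → 12-1-3; crude → 12-1-3-2. Scheduled 13%. Tyrosia agreement on 12-4-1-1: 12-1-3-2 not covered; Tyrosia agreement on 12-4-1-3: 12-1-3-2 not covered. → 13%.
Sum: 5% + 5% + 11% + 13% = 34%.

34%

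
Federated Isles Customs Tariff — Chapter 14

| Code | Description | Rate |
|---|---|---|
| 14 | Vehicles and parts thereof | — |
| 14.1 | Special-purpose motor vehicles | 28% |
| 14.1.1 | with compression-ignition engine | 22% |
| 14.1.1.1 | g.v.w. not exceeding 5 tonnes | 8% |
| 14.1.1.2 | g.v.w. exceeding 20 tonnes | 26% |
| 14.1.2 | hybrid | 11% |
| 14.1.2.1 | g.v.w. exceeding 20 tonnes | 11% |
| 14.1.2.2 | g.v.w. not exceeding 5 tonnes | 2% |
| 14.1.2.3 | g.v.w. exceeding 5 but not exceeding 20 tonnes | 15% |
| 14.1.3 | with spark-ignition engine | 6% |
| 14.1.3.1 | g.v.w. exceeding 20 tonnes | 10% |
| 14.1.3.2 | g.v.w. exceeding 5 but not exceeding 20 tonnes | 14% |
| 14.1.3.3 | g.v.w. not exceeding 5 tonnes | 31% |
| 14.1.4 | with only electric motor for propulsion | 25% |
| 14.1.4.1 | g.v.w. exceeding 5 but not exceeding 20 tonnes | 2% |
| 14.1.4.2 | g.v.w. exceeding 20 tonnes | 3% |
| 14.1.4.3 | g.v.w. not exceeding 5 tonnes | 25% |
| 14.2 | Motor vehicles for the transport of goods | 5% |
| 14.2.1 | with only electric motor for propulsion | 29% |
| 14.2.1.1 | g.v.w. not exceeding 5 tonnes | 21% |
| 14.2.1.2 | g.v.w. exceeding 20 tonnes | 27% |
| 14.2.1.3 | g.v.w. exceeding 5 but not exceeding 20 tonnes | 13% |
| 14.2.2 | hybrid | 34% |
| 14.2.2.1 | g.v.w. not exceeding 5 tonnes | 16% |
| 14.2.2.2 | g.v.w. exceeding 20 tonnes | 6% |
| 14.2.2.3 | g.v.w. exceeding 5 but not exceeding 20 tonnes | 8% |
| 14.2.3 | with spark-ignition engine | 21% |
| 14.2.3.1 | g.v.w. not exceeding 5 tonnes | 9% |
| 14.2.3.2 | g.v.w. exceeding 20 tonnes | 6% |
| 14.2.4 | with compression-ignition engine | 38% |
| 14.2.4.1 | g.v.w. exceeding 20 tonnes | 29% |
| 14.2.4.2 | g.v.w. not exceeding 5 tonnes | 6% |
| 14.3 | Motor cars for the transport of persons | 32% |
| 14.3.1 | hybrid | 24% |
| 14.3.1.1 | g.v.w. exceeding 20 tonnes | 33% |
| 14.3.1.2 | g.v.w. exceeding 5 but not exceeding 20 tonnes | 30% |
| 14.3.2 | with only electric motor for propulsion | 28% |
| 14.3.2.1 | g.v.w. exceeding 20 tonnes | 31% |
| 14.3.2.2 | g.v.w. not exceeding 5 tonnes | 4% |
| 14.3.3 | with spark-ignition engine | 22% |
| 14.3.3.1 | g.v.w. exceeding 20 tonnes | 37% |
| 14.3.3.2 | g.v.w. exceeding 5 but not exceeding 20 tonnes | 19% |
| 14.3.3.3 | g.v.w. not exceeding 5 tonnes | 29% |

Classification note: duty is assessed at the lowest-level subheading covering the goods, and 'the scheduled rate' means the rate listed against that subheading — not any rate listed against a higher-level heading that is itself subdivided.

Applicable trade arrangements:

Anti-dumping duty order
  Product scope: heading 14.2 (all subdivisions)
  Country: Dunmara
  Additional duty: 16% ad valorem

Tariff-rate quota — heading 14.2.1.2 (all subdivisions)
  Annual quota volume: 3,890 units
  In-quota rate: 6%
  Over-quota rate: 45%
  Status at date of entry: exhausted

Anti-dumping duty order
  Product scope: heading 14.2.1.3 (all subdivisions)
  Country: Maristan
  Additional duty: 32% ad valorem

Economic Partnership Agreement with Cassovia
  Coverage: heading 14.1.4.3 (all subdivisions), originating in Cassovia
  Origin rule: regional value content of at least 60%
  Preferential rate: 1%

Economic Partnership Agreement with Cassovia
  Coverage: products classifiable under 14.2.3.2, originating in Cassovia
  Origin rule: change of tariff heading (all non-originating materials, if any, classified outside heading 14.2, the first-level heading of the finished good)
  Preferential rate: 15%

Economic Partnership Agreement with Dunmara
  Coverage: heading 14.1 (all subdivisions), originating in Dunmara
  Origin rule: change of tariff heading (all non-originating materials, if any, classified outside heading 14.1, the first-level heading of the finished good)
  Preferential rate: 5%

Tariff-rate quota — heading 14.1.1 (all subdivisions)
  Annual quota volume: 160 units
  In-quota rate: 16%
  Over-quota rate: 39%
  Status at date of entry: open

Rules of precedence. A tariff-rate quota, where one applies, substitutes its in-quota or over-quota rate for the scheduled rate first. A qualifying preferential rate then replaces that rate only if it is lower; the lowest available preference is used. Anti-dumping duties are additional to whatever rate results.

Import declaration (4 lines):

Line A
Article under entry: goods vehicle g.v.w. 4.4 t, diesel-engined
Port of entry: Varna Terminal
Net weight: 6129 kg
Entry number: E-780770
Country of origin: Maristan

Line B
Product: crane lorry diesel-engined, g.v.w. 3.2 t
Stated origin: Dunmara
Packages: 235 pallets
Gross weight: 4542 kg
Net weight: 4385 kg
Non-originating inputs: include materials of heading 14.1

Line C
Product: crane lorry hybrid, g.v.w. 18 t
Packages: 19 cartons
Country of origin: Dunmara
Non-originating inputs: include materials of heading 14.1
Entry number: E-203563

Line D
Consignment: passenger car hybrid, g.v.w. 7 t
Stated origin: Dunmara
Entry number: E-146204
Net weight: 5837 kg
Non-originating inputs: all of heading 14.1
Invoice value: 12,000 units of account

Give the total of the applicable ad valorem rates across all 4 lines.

67%

Line A: goods vehicle → 14.2; diesel-engined → 14.2.4; g.v.w. 4.4 t → 14.2.4.2. Scheduled 6%. No special measure applies. → 6%.
Line B: crane lorry → 14.1; diesel-engined → 14.1.1; g.v.w. 3.2 t → 14.1.1.1. Scheduled 8%. quota on 14.1.1 open → in-quota 16%; Dunmara agreement on 14.1: CTH not met. → 16%.
Line C: crane lorry → 14.1; hybrid → 14.1.2; g.v.w. 18 t → 14.1.2.3. Scheduled 15%. Dunmara agreement on 14.1: CTH not met. → 15%.
Line D: passenger car → 14.3; hybrid → 14.3.1; g.v.w. 7 t → 14.3.1.2. Scheduled 30%. Dunmara agreement on 14.1: 14.3.1.2 not covered. → 30%.
Sum: 6% + 16% + 15% + 30% = 67%.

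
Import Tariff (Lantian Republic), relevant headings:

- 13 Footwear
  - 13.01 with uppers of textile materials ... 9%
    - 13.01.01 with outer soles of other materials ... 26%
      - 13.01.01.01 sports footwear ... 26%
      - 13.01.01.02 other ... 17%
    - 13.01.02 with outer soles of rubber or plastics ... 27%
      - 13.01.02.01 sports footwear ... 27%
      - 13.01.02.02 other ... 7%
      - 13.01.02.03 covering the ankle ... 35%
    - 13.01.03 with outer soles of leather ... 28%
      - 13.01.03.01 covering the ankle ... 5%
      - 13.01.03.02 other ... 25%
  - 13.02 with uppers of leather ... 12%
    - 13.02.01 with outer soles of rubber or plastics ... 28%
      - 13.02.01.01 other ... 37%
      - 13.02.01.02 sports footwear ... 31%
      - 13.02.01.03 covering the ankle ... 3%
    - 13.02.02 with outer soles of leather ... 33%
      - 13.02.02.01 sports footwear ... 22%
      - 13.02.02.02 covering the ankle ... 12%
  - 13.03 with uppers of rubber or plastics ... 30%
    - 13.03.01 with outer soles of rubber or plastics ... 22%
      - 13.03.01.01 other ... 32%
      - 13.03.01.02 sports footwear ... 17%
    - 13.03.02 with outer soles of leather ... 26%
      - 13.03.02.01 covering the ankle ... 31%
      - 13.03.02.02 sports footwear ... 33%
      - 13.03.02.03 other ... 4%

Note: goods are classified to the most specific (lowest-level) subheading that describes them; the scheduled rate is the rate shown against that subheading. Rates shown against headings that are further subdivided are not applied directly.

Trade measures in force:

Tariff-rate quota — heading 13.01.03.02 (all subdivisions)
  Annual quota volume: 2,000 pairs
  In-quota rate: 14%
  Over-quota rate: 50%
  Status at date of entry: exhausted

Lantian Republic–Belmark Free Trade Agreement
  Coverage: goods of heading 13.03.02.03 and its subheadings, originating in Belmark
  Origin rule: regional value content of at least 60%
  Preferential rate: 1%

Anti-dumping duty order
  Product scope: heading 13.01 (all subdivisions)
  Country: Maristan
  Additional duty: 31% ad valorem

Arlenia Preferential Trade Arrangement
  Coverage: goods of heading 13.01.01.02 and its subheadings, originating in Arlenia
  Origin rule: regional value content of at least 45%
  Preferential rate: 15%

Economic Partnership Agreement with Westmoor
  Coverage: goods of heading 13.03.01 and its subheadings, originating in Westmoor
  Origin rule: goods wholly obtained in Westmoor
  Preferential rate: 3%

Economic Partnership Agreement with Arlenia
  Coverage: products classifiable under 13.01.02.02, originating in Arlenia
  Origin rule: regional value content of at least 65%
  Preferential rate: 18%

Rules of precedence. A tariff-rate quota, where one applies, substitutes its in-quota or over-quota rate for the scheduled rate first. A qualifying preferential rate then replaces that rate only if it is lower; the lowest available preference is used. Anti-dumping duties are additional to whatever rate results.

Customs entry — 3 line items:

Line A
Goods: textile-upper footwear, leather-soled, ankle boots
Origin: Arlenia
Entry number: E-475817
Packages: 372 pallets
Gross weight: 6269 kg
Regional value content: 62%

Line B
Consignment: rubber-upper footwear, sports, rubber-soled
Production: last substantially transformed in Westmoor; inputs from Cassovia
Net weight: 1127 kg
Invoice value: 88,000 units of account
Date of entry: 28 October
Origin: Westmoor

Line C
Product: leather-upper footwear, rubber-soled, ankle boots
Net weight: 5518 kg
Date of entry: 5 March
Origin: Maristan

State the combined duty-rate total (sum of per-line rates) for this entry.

25%

Line A: textile-upper → 13.01; leather-soled → 13.01.03; ankle boots → 13.01.03.01. Scheduled 5%. Arlenia agreement on 13.01.01.02: 13.01.03.01 not covered; Arlenia agreement on 13.01.02.02: 13.01.03.01 not covered. → 5%.
Line B: rubber-upper → 13.03; rubber-soled → 13.03.01; sports → 13.03.01.02. Scheduled 17%. Westmoor agreement on 13.03.01: not wholly obtained. → 17%.
Line C: leather-upper → 13.02; rubber-soled → 13.02.01; ankle boots → 13.02.01.03. Scheduled 3%. No special measure applies. → 3%.
Sum: 5% + 17% + 3% = 25%.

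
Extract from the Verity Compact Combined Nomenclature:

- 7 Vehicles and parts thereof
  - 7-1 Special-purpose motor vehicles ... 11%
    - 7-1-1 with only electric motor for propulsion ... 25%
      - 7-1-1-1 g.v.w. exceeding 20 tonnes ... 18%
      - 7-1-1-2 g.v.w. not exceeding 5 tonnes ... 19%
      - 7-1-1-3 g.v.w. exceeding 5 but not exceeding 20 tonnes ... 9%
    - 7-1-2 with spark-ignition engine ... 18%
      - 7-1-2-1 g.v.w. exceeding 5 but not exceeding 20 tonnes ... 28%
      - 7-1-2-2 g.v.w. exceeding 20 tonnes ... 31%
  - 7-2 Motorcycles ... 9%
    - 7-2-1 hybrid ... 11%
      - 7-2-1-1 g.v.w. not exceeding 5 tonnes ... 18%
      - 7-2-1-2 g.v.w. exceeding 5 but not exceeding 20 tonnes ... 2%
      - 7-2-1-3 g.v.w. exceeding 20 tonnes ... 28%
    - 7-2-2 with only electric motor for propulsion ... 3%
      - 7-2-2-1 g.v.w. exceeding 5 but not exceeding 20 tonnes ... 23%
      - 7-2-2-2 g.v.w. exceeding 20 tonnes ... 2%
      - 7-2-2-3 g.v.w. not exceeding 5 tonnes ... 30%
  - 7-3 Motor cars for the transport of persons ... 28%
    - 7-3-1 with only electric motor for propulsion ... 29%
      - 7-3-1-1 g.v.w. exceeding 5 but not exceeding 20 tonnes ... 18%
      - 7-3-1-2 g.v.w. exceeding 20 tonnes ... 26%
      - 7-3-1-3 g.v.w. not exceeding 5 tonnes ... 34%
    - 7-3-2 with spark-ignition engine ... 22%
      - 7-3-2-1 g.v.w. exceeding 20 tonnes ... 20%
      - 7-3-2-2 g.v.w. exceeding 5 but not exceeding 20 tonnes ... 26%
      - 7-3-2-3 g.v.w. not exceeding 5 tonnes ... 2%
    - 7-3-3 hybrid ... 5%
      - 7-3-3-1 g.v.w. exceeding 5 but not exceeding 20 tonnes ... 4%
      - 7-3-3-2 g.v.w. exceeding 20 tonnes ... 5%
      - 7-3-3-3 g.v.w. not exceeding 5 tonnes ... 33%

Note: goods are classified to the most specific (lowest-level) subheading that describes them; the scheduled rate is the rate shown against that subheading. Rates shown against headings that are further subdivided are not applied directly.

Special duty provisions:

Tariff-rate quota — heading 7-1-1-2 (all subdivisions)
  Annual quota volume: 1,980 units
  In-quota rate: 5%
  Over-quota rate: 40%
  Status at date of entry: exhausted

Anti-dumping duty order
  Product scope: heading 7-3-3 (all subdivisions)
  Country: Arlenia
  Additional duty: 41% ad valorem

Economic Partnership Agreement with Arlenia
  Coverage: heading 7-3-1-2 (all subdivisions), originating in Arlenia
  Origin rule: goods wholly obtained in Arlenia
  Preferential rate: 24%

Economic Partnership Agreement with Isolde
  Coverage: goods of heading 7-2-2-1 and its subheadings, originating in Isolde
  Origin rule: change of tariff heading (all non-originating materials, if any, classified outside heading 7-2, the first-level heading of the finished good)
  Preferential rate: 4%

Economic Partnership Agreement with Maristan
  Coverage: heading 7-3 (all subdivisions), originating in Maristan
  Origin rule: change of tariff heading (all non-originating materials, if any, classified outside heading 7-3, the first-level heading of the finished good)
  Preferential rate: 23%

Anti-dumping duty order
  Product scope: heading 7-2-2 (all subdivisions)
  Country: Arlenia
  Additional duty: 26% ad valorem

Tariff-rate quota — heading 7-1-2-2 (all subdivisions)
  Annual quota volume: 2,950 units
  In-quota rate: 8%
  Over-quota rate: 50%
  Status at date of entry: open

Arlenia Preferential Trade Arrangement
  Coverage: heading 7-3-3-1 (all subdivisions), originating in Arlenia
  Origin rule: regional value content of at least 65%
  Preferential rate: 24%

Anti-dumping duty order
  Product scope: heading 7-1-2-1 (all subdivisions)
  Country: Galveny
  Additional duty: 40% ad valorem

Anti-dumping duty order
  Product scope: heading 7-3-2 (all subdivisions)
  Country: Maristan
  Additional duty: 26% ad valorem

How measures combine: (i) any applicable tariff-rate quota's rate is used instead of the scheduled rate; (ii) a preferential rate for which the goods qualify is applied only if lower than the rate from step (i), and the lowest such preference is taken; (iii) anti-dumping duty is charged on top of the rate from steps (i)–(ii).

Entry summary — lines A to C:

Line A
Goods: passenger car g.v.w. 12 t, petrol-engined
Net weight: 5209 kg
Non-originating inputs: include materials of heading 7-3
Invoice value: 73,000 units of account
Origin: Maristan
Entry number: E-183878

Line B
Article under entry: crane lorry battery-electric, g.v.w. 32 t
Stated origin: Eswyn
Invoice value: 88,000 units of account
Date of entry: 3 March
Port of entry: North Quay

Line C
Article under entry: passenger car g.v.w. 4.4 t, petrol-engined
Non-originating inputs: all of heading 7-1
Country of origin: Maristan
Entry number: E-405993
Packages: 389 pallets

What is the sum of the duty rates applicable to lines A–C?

Line A: passenger car → 7-3; petrol-engined → 7-3-2; g.v.w. 12 t → 7-3-2-2. Scheduled 26%. Maristan agreement on 7-3: CTH not met; anti-dumping (Maristan, 7-3-2): +26%; total 26% + 26% = 52%. → 52%.
Line B: crane lorry → 7-1; battery-electric → 7-1-1; g.v.w. 32 t → 7-1-1-1. Scheduled 18%. No special measure applies. → 18%.
Line C: passenger car → 7-3; petrol-engined → 7-3-2; g.v.w. 4.4 t → 7-3-2-3. Scheduled 2%. Maristan agreement on 7-3: CTH met → 23% available; preference 23% not lower than 2% → no reduction; anti-dumping (Maristan, 7-3-2): +26%; total 2% + 26% = 28%. → 28%.
Sum: 52% + 18% + 28% = 98%.

98%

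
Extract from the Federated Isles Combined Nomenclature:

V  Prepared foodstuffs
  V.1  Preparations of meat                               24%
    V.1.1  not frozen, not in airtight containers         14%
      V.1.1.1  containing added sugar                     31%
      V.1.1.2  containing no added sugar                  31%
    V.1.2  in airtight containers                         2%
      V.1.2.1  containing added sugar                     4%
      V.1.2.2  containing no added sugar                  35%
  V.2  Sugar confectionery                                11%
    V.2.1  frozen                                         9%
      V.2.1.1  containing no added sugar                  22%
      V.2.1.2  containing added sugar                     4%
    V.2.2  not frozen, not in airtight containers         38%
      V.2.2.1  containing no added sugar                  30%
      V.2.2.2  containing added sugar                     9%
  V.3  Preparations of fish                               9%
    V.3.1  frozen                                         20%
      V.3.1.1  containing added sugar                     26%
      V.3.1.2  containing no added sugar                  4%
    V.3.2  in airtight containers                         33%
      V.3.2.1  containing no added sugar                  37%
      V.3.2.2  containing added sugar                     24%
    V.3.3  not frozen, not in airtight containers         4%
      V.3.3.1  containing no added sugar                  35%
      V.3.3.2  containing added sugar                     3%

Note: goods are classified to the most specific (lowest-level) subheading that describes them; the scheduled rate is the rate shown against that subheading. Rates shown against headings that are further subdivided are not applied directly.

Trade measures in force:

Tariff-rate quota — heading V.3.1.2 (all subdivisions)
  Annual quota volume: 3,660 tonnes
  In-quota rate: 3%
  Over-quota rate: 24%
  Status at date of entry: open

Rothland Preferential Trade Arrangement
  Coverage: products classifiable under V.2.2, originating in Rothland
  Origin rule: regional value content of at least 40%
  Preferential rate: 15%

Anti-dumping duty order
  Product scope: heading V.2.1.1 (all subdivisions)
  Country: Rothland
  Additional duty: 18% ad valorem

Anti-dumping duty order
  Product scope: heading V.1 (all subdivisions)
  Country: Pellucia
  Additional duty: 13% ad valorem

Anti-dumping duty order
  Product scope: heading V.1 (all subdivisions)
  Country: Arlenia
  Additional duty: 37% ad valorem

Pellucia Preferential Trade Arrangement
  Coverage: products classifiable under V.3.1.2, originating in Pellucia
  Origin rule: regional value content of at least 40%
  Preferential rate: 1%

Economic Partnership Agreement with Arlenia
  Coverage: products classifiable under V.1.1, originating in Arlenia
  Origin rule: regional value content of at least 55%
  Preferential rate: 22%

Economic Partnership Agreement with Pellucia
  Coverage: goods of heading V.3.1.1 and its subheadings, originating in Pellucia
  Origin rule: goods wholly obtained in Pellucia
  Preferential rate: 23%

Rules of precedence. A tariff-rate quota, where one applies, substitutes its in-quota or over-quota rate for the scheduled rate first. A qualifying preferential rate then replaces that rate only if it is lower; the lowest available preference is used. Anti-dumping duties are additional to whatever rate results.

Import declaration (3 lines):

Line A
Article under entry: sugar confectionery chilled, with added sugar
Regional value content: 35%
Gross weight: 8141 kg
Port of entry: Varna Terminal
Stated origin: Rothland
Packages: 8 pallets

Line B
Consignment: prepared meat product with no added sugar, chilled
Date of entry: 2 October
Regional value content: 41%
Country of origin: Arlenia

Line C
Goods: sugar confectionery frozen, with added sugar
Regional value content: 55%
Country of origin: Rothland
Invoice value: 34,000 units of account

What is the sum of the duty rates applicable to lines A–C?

81%

Line A: sugar confectionery → V.2; chilled → V.2.2; with added sugar → V.2.2.2. Scheduled 9%. Rothland agreement on V.2.2: RVC < 40%. → 9%.
Line B: prepared meat product → V.1; chilled → V.1.1; with no added sugar → V.1.1.2. Scheduled 31%. Arlenia agreement on V.1.1: RVC < 55%; anti-dumping (Arlenia, V.1): +37%; total 31% + 37% = 68%. → 68%.
Line C: sugar confectionery → V.2; frozen → V.2.1; with added sugar → V.2.1.2. Scheduled 4%. Rothland agreement on V.2.2: V.2.1.2 not covered. → 4%.
Sum: 9% + 68% + 4% = 81%.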